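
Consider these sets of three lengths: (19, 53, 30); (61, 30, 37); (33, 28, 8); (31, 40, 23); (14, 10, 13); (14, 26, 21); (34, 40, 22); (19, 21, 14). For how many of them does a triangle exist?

7

(19,30,53): 19+30 ≤ 53 → not valid
(30,37,61): 30+37 > 61 → valid
(8,28,33): 8+28 > 33 → valid
(23,31,40): 23+31 > 40 → valid
(10,13,14): 10+13 > 14 → valid
(14,21,26): 14+21 > 26 → valid
(22,34,40): 22+34 > 40 → valid
(14,19,21): 14+19 > 21 → valid
7 of the 8 triples form a triangle.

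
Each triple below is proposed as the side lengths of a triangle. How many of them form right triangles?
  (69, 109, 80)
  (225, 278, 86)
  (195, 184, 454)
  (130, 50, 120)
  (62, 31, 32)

(69,109,80): 69²+80² = 11161 < 11881 = 109² → obtuse
(225,278,86): 86²+225² = 58021 < 77284 = 278² → obtuse
(195,184,454): 184+195 ≤ 454, not a triangle
(130,50,120): 50²+120² = 16900 = 130² → right
(62,31,32): 31²+32² = 1985 < 3844 = 62² → obtuse
1 of the 5 is right.

1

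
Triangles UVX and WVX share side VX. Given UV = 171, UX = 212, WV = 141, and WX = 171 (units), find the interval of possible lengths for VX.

41 < VX < 312

From triangle UVX: |171 − 212| < VX < 171 + 212, i.e. 41 < VX < 383.
From triangle WVX: 30 < VX < 312.
Both must hold, so VX lies in the intersection.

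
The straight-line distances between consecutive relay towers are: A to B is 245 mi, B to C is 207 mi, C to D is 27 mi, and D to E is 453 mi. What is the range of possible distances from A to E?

0 ≤ AE ≤ 932 mi

The maximum is all hops collinear in one direction: 245 + 207 + 27 + 453 = 932.
The longest hop is 453; the others sum to 479. Since 453 ≤ 479, the path can fold back on itself completely, so the minimum distance is 0.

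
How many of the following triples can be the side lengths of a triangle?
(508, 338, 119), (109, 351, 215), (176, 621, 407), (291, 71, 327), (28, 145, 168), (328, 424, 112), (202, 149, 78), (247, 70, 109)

4

(119,338,508): 119+338 ≤ 508 → not valid
(109,215,351): 109+215 ≤ 351 → not valid
(176,407,621): 176+407 ≤ 621 → not valid
(71,291,327): 71+291 > 327 → valid
(28,145,168): 28+145 > 168 → valid
(112,328,424): 112+328 > 424 → valid
(78,149,202): 78+149 > 202 → valid
(70,109,247): 70+109 ≤ 247 → not valid
4 of the 8 triples form a triangle.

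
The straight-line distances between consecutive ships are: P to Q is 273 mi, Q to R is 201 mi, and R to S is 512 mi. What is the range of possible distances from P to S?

The maximum is all hops collinear in one direction: 273 + 201 + 512 = 986.
The longest hop is 512; the others sum to 474. Folding the others back against it leaves at least 512 − 474 = 38.

38 ≤ PS ≤ 986 mi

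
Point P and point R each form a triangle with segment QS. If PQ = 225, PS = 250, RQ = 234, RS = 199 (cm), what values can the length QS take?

35 < QS < 433

From triangle PQS: |225 − 250| < QS < 225 + 250, i.e. 25 < QS < 475.
From triangle RQS: 35 < QS < 433.
Both must hold, so QS lies in the intersection.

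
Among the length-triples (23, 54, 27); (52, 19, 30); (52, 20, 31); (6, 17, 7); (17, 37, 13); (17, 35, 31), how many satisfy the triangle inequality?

1

(23,27,54): 23+27 ≤ 54 → not valid
(19,30,52): 19+30 ≤ 52 → not valid
(20,31,52): 20+31 ≤ 52 → not valid
(6,7,17): 6+7 ≤ 17 → not valid
(13,17,37): 13+17 ≤ 37 → not valid
(17,31,35): 17+31 > 35 → valid
1 of the 6 triples forms a triangle.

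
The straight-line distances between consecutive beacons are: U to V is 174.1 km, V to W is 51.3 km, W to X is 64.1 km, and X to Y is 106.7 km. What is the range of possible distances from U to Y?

0 ≤ UY ≤ 396.2 km

The maximum is all hops collinear in one direction: 174.1 + 51.3 + 64.1 + 106.7 = 396.2.
The longest hop is 174.1; the others sum to 222.1. Since 174.1 ≤ 222.1, the path can fold back on itself completely, so the minimum distance is 0.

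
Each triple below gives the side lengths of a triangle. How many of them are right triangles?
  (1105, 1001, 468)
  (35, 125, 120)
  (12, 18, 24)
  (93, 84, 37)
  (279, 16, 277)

2

(1105,1001,468): 468²+1001² = 1221025 = 1105² → right
(35,125,120): 35²+120² = 15625 = 125² → right
(12,18,24): 12²+18² = 468 < 576 = 24² → obtuse
(93,84,37): 37²+84² = 8425 < 8649 = 93² → obtuse
(279,16,277): 16²+277² = 76985 < 77841 = 279² → obtuse
2 of the 5 are right.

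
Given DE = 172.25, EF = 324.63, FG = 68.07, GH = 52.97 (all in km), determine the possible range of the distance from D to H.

31.34 ≤ DH ≤ 617.92 km

The maximum is all hops collinear in one direction: 172.25 + 324.63 + 68.07 + 52.97 = 617.92.
The longest hop is 324.63; the others sum to 293.29. Folding the others back against it leaves at least 324.63 − 293.29 = 31.34.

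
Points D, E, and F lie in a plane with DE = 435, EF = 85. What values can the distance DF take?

350 ≤ DF ≤ 520

By the triangle inequality, |435 − 85| ≤ DF ≤ 435 + 85.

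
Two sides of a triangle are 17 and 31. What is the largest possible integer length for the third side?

47

The third side must be strictly less than 17 + 31 = 48.
The largest integer below 48 is 47.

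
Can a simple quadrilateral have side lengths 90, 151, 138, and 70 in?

Yes

A quadrilateral exists iff every side is shorter than the sum of the others — equivalently, the longest side is less than the sum of the rest.
Longest side 151 < 298 (sum of the remaining 3), so yes.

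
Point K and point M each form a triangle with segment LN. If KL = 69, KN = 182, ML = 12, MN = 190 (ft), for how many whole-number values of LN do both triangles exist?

From triangle KLN: 113 < LN < 251.
From triangle MLN: 178 < LN < 202.
Intersection: 178 < LN < 202, so integers 179 through 201: 23 values.

23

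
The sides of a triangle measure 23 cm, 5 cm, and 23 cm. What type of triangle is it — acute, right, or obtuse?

acute

Compare the square of the longest side to the sum of squares of the other two: 5² + 23² = 554 > 529 = 23².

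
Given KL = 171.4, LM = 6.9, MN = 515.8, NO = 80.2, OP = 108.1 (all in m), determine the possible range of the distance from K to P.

The maximum is all hops collinear in one direction: 171.4 + 6.9 + 515.8 + 80.2 + 108.1 = 882.4.
The longest hop is 515.8; the others sum to 366.6. Folding the others back against it leaves at least 515.8 − 366.6 = 149.2.

149.2 ≤ KP ≤ 882.4 m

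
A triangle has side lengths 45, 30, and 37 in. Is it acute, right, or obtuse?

Compare the square of the longest side to the sum of squares of the other two: 30² + 37² = 2269 > 2025 = 45².

acute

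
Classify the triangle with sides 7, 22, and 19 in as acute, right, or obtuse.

obtuse

Compare the square of the longest side to the sum of squares of the other two: 7² + 19² = 410 < 484 = 22².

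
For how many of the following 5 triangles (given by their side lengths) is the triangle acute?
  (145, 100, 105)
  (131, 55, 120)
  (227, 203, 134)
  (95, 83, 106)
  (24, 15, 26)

(145,100,105): 100²+105² = 21025 = 145² → right
(131,55,120): 55²+120² = 17425 > 17161 = 131² → acute
(227,203,134): 134²+203² = 59165 > 51529 = 227² → acute
(95,83,106): 83²+95² = 15914 > 11236 = 106² → acute
(24,15,26): 15²+24² = 801 > 676 = 26² → acute
4 of the 5 are acute.

4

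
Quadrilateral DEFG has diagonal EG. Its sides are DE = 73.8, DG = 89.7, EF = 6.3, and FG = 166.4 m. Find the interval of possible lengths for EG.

160.1 < EG < 163.5

From triangle DEG: |73.8 − 89.7| < EG < 73.8 + 89.7, i.e. 15.9 < EG < 163.5.
From triangle FEG: 160.1 < EG < 172.7.
Both must hold, so EG lies in the intersection.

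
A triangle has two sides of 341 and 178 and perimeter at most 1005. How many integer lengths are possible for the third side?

323

Triangle inequality: 163 < x < 519. Perimeter ≤ 1005 gives x ≤ 1005 − 341 − 178 = 486.
So 163 < x ≤ 486; integers 164 through 486: 323 values.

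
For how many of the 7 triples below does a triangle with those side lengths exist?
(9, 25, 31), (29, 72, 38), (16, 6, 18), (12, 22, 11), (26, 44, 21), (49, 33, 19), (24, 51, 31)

6

(9,25,31): 9+25 > 31 → valid
(29,38,72): 29+38 ≤ 72 → not valid
(6,16,18): 6+16 > 18 → valid
(11,12,22): 11+12 > 22 → valid
(21,26,44): 21+26 > 44 → valid
(19,33,49): 19+33 > 49 → valid
(24,31,51): 24+31 > 51 → valid
6 of the 7 triples form a triangle.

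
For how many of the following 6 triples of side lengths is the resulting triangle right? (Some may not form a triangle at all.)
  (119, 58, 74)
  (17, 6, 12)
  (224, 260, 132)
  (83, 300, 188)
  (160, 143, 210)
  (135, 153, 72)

2

(119,58,74): 58²+74² = 8840 < 14161 = 119² → obtuse
(17,6,12): 6²+12² = 180 < 289 = 17² → obtuse
(224,260,132): 132²+224² = 67600 = 260² → right
(83,300,188): 83+188 ≤ 300, not a triangle
(160,143,210): 143²+160² = 46049 > 44100 = 210² → acute
(135,153,72): 72²+135² = 23409 = 153² → right
2 of the 6 are right.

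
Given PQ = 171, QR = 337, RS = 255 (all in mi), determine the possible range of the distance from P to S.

0 ≤ PS ≤ 763 mi

The maximum is all hops collinear in one direction: 171 + 337 + 255 = 763.
The longest hop is 337; the others sum to 426. Since 337 ≤ 426, the path can fold back on itself completely, so the minimum distance is 0.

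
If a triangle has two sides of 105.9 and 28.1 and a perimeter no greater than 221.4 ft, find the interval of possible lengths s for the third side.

77.8 < s ≤ 87.4

Triangle inequality alone gives 77.8 < s < 134.0.
The perimeter condition gives s ≤ 221.4 − 105.9 − 28.1 = 87.4.
Intersecting the two: 77.8 < s ≤ 87.4.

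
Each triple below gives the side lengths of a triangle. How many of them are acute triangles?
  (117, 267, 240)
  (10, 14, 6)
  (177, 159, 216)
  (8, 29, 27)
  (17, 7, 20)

(117,267,240): 117²+240² = 71289 = 267² → right
(10,14,6): 6²+10² = 136 < 196 = 14² → obtuse
(177,159,216): 159²+177² = 56610 > 46656 = 216² → acute
(8,29,27): 8²+27² = 793 < 841 = 29² → obtuse
(17,7,20): 7²+17² = 338 < 400 = 20² → obtuse
1 of the 5 is acute.

1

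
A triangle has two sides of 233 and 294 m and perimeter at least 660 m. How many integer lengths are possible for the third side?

394

Triangle inequality: 61 < x < 527. Perimeter ≥ 660 gives x ≥ 660 − 233 − 294 = 133.
So 133 ≤ x < 527; integers 133 through 526: 394 values.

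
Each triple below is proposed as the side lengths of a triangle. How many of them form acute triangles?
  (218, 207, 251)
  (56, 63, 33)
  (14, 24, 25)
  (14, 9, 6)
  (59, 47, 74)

4

(218,207,251): 207²+218² = 90373 > 63001 = 251² → acute
(56,63,33): 33²+56² = 4225 > 3969 = 63² → acute
(14,24,25): 14²+24² = 772 > 625 = 25² → acute
(14,9,6): 6²+9² = 117 < 196 = 14² → obtuse
(59,47,74): 47²+59² = 5690 > 5476 = 74² → acute
4 of the 5 are acute.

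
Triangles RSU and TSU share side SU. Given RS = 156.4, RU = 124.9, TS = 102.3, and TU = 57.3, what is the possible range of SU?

From triangle RSU: |156.4 − 124.9| < SU < 156.4 + 124.9, i.e. 31.5 < SU < 281.3.
From triangle TSU: 45.0 < SU < 159.6.
Both must hold, so SU lies in the intersection.

45.0 < SU < 159.6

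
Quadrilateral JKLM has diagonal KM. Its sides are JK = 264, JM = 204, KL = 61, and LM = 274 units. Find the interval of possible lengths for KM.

From triangle JKM: |264 − 204| < KM < 264 + 204, i.e. 60 < KM < 468.
From triangle LKM: 213 < KM < 335.
Both must hold, so KM lies in the intersection.

213 < KM < 335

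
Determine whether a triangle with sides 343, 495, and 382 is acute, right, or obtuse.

Compare the square of the longest side to the sum of squares of the other two: 343² + 382² = 263573 > 245025 = 495².

acute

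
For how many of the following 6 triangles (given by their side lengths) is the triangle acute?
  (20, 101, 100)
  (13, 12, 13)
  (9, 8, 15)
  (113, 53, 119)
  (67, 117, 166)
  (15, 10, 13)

(20,101,100): 20²+100² = 10400 > 10201 = 101² → acute
(13,12,13): 12²+13² = 313 > 169 = 13² → acute
(9,8,15): 8²+9² = 145 < 225 = 15² → obtuse
(113,53,119): 53²+113² = 15578 > 14161 = 119² → acute
(67,117,166): 67²+117² = 18178 < 27556 = 166² → obtuse
(15,10,13): 10²+13² = 269 > 225 = 15² → acute
4 of the 6 are acute.

4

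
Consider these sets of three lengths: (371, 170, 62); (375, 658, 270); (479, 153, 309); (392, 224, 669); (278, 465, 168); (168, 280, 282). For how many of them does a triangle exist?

(62,170,371): 62+170 ≤ 371 → not valid
(270,375,658): 270+375 ≤ 658 → not valid
(153,309,479): 153+309 ≤ 479 → not valid
(224,392,669): 224+392 ≤ 669 → not valid
(168,278,465): 168+278 ≤ 465 → not valid
(168,280,282): 168+280 > 282 → valid
1 of the 6 triples forms a triangle.

1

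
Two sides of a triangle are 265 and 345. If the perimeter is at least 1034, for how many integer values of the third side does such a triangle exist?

186

Triangle inequality: 80 < x < 610. Perimeter ≥ 1034 gives x ≥ 1034 − 265 − 345 = 424.
So 424 ≤ x < 610; integers 424 through 609: 186 values.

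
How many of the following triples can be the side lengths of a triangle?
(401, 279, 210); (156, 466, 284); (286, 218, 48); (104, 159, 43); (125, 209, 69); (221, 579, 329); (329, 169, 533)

1

(210,279,401): 210+279 > 401 → valid
(156,284,466): 156+284 ≤ 466 → not valid
(48,218,286): 48+218 ≤ 286 → not valid
(43,104,159): 43+104 ≤ 159 → not valid
(69,125,209): 69+125 ≤ 209 → not valid
(221,329,579): 221+329 ≤ 579 → not valid
(169,329,533): 169+329 ≤ 533 → not valid
1 of the 7 triples forms a triangle.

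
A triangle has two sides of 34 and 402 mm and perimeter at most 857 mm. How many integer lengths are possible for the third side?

Triangle inequality: 368 < x < 436. Perimeter ≤ 857 gives x ≤ 857 − 34 − 402 = 421.
So 368 < x ≤ 421; integers 369 through 421: 53 values.

53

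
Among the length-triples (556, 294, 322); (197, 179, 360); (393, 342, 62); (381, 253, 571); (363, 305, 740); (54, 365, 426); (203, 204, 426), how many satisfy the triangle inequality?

(294,322,556): 294+322 > 556 → valid
(179,197,360): 179+197 > 360 → valid
(62,342,393): 62+342 > 393 → valid
(253,381,571): 253+381 > 571 → valid
(305,363,740): 305+363 ≤ 740 → not valid
(54,365,426): 54+365 ≤ 426 → not valid
(203,204,426): 203+204 ≤ 426 → not valid
4 of the 7 triples form a triangle.

4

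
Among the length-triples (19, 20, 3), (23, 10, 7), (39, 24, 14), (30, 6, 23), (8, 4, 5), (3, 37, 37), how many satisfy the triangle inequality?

(3,19,20): 3+19 > 20 → valid
(7,10,23): 7+10 ≤ 23 → not valid
(14,24,39): 14+24 ≤ 39 → not valid
(6,23,30): 6+23 ≤ 30 → not valid
(4,5,8): 4+5 > 8 → valid
(3,37,37): 3+37 > 37 → valid
3 of the 6 triples form a triangle.

3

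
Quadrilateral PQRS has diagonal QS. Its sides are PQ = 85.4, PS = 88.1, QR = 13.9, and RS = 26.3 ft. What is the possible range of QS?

12.4 < QS < 40.2

From triangle PQS: |85.4 − 88.1| < QS < 85.4 + 88.1, i.e. 2.7 < QS < 173.5.
From triangle RQS: 12.4 < QS < 40.2.
Both must hold, so QS lies in the intersection.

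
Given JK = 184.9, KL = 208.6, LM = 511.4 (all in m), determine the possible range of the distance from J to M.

117.9 ≤ JM ≤ 904.9 m

The maximum is all hops collinear in one direction: 184.9 + 208.6 + 511.4 = 904.9.
The longest hop is 511.4; the others sum to 393.5. Folding the others back against it leaves at least 511.4 − 393.5 = 117.9.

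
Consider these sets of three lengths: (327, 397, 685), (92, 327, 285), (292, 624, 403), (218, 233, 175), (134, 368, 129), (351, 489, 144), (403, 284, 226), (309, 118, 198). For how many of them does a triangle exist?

7

(327,397,685): 327+397 > 685 → valid
(92,285,327): 92+285 > 327 → valid
(292,403,624): 292+403 > 624 → valid
(175,218,233): 175+218 > 233 → valid
(129,134,368): 129+134 ≤ 368 → not valid
(144,351,489): 144+351 > 489 → valid
(226,284,403): 226+284 > 403 → valid
(118,198,309): 118+198 > 309 → valid
7 of the 8 triples form a triangle.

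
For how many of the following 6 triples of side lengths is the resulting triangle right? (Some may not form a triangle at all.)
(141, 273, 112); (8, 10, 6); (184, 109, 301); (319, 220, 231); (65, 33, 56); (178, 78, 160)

(141,273,112): 112+141 ≤ 273, not a triangle
(8,10,6): 6²+8² = 100 = 10² → right
(184,109,301): 109+184 ≤ 301, not a triangle
(319,220,231): 220²+231² = 101761 = 319² → right
(65,33,56): 33²+56² = 4225 = 65² → right
(178,78,160): 78²+160² = 31684 = 178² → right
4 of the 6 are right.

4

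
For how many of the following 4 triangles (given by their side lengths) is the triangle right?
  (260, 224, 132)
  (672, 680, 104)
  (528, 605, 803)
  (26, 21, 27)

3

(260,224,132): 132²+224² = 67600 = 260² → right
(672,680,104): 104²+672² = 462400 = 680² → right
(528,605,803): 528²+605² = 644809 = 803² → right
(26,21,27): 21²+26² = 1117 > 729 = 27² → acute
3 of the 4 are right.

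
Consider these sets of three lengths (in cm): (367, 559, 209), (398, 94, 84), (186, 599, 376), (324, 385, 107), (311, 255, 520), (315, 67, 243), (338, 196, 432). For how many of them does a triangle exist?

(209,367,559): 209+367 > 559 → valid
(84,94,398): 84+94 ≤ 398 → not valid
(186,376,599): 186+376 ≤ 599 → not valid
(107,324,385): 107+324 > 385 → valid
(255,311,520): 255+311 > 520 → valid
(67,243,315): 67+243 ≤ 315 → not valid
(196,338,432): 196+338 > 432 → valid
4 of the 7 triples form a triangle.

4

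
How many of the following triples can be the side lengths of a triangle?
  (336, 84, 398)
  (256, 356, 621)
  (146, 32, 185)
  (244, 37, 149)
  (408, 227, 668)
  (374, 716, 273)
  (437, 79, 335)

1

(84,336,398): 84+336 > 398 → valid
(256,356,621): 256+356 ≤ 621 → not valid
(32,146,185): 32+146 ≤ 185 → not valid
(37,149,244): 37+149 ≤ 244 → not valid
(227,408,668): 227+408 ≤ 668 → not valid
(273,374,716): 273+374 ≤ 716 → not valid
(79,335,437): 79+335 ≤ 437 → not valid
1 of the 7 triples forms a triangle.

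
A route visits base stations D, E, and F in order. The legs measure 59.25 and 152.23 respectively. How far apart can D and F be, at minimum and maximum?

92.98 ≤ DF ≤ 211.48

By the triangle inequality, |59.25 − 152.23| ≤ DF ≤ 59.25 + 152.23.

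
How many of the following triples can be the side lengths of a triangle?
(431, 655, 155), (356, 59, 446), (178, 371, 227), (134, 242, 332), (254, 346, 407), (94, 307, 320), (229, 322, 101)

(155,431,655): 155+431 ≤ 655 → not valid
(59,356,446): 59+356 ≤ 446 → not valid
(178,227,371): 178+227 > 371 → valid
(134,242,332): 134+242 > 332 → valid
(254,346,407): 254+346 > 407 → valid
(94,307,320): 94+307 > 320 → valid
(101,229,322): 101+229 > 322 → valid
5 of the 7 triples form a triangle.

5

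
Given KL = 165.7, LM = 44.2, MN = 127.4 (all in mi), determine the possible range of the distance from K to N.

0 ≤ KN ≤ 337.3 mi

The maximum is all hops collinear in one direction: 165.7 + 44.2 + 127.4 = 337.3.
The longest hop is 165.7; the others sum to 171.6. Since 165.7 ≤ 171.6, the path can fold back on itself completely, so the minimum distance is 0.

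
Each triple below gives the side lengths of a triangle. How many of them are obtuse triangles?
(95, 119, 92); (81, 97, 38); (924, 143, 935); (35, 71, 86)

(95,119,92): 92²+95² = 17489 > 14161 = 119² → acute
(81,97,38): 38²+81² = 8005 < 9409 = 97² → obtuse
(924,143,935): 143²+924² = 874225 = 935² → right
(35,71,86): 35²+71² = 6266 < 7396 = 86² → obtuse
2 of the 4 are obtuse.

2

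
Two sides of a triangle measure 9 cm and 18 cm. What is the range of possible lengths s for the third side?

9 < s < 27 (cm)

By the triangle inequality, s must be less than 9 + 18 = 27 and greater than |9 − 18| = 9.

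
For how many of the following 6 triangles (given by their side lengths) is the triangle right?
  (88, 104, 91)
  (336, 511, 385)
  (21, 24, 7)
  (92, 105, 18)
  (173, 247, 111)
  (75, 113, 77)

(88,104,91): 88²+91² = 16025 > 10816 = 104² → acute
(336,511,385): 336²+385² = 261121 = 511² → right
(21,24,7): 7²+21² = 490 < 576 = 24² → obtuse
(92,105,18): 18²+92² = 8788 < 11025 = 105² → obtuse
(173,247,111): 111²+173² = 42250 < 61009 = 247² → obtuse
(75,113,77): 75²+77² = 11554 < 12769 = 113² → obtuse
1 of the 6 is right.

1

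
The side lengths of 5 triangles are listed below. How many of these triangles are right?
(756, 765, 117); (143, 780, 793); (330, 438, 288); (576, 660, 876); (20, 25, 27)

4

(756,765,117): 117²+756² = 585225 = 765² → right
(143,780,793): 143²+780² = 628849 = 793² → right
(330,438,288): 288²+330² = 191844 = 438² → right
(576,660,876): 576²+660² = 767376 = 876² → right
(20,25,27): 20²+25² = 1025 > 729 = 27² → acute
4 of the 5 are right.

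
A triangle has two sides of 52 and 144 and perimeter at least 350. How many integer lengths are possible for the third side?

Triangle inequality: 92 < x < 196. Perimeter ≥ 350 gives x ≥ 350 − 52 − 144 = 154.
So 154 ≤ x < 196; integers 154 through 195: 42 values.

42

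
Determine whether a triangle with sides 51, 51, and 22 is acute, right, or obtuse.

Compare the square of the longest side to the sum of squares of the other two: 22² + 51² = 3085 > 2601 = 51².

acute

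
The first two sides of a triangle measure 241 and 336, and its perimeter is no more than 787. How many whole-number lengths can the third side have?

Triangle inequality: 95 < x < 577. Perimeter ≤ 787 gives x ≤ 787 − 241 − 336 = 210.
So 95 < x ≤ 210; integers 96 through 210: 115 values.

115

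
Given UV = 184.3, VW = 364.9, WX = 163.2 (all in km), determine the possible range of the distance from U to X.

17.4 ≤ UX ≤ 712.4 km

The maximum is all hops collinear in one direction: 184.3 + 364.9 + 163.2 = 712.4.
The longest hop is 364.9; the others sum to 347.5. Folding the others back against it leaves at least 364.9 − 347.5 = 17.4.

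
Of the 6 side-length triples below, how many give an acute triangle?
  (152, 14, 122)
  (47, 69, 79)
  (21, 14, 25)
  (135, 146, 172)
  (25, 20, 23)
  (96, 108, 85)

(152,14,122): 14+122 ≤ 152, not a triangle
(47,69,79): 47²+69² = 6970 > 6241 = 79² → acute
(21,14,25): 14²+21² = 637 > 625 = 25² → acute
(135,146,172): 135²+146² = 39541 > 29584 = 172² → acute
(25,20,23): 20²+23² = 929 > 625 = 25² → acute
(96,108,85): 85²+96² = 16441 > 11664 = 108² → acute
5 of the 6 are acute.

5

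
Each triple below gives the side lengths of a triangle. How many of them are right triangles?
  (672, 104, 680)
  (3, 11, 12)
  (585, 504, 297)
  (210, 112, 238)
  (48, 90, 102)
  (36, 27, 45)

(672,104,680): 104²+672² = 462400 = 680² → right
(3,11,12): 3²+11² = 130 < 144 = 12² → obtuse
(585,504,297): 297²+504² = 342225 = 585² → right
(210,112,238): 112²+210² = 56644 = 238² → right
(48,90,102): 48²+90² = 10404 = 102² → right
(36,27,45): 27²+36² = 2025 = 45² → right
5 of the 6 are right.

5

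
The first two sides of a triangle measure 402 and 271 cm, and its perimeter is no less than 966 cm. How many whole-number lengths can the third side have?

Triangle inequality: 131 < x < 673. Perimeter ≥ 966 gives x ≥ 966 − 402 − 271 = 293.
So 293 ≤ x < 673; integers 293 through 672: 380 values.

380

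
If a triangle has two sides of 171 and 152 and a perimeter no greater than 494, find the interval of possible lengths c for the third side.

19 < c ≤ 171

Triangle inequality alone gives 19 < c < 323.
The perimeter condition gives c ≤ 494 − 171 − 152 = 171.
Intersecting the two: 19 < c ≤ 171.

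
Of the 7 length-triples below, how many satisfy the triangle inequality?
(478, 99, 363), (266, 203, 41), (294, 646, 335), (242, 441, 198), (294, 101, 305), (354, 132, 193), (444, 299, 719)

(99,363,478): 99+363 ≤ 478 → not valid
(41,203,266): 41+203 ≤ 266 → not valid
(294,335,646): 294+335 ≤ 646 → not valid
(198,242,441): 198+242 ≤ 441 → not valid
(101,294,305): 101+294 > 305 → valid
(132,193,354): 132+193 ≤ 354 → not valid
(299,444,719): 299+444 > 719 → valid
2 of the 7 triples form a triangle.

2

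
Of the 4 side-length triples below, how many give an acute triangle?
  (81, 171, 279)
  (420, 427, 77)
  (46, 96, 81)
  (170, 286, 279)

(81,171,279): 81+171 ≤ 279, not a triangle
(420,427,77): 77²+420² = 182329 = 427² → right
(46,96,81): 46²+81² = 8677 < 9216 = 96² → obtuse
(170,286,279): 170²+279² = 106741 > 81796 = 286² → acute
1 of the 4 is acute.

1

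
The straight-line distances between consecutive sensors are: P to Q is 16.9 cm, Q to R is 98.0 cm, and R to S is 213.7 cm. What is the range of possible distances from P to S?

98.8 ≤ PS ≤ 328.6 cm

The maximum is all hops collinear in one direction: 16.9 + 98.0 + 213.7 = 328.6.
The longest hop is 213.7; the others sum to 114.9. Folding the others back against it leaves at least 213.7 − 114.9 = 98.8.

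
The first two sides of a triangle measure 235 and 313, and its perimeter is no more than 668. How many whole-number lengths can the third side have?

Triangle inequality: 78 < x < 548. Perimeter ≤ 668 gives x ≤ 668 − 235 − 313 = 120.
So 78 < x ≤ 120; integers 79 through 120: 42 values.

42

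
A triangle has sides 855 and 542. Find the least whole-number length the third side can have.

314

The third side must be strictly greater than |855 − 542| = 313.
The smallest integer above 313 is 314.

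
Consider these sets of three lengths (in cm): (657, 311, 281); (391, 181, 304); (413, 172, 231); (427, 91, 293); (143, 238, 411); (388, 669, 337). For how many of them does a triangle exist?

(281,311,657): 281+311 ≤ 657 → not valid
(181,304,391): 181+304 > 391 → valid
(172,231,413): 172+231 ≤ 413 → not valid
(91,293,427): 91+293 ≤ 427 → not valid
(143,238,411): 143+238 ≤ 411 → not valid
(337,388,669): 337+388 > 669 → valid
2 of the 6 triples form a triangle.

2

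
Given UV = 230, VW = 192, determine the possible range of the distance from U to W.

By the triangle inequality, |230 − 192| ≤ UW ≤ 230 + 192.

38 ≤ UW ≤ 422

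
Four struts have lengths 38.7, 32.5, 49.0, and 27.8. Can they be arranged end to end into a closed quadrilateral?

A quadrilateral exists iff every side is shorter than the sum of the others — equivalently, the longest side is less than the sum of the rest.
Longest side 49.0 < 99.0 (sum of the remaining 3), so yes.

Yes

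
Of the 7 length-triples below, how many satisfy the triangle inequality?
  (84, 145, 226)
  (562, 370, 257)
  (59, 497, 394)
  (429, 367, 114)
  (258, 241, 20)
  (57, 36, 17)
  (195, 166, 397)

4

(84,145,226): 84+145 > 226 → valid
(257,370,562): 257+370 > 562 → valid
(59,394,497): 59+394 ≤ 497 → not valid
(114,367,429): 114+367 > 429 → valid
(20,241,258): 20+241 > 258 → valid
(17,36,57): 17+36 ≤ 57 → not valid
(166,195,397): 166+195 ≤ 397 → not valid
4 of the 7 triples form a triangle.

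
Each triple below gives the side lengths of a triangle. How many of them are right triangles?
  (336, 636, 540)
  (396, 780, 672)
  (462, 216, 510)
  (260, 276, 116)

3

(336,636,540): 336²+540² = 404496 = 636² → right
(396,780,672): 396²+672² = 608400 = 780² → right
(462,216,510): 216²+462² = 260100 = 510² → right
(260,276,116): 116²+260² = 81056 > 76176 = 276² → acute
3 of the 4 are right.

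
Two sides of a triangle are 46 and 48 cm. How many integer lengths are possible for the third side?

91

The third side lies in the open interval (2, 94).
Integers from 3 to 93 inclusive: 93 − 3 + 1 = 91.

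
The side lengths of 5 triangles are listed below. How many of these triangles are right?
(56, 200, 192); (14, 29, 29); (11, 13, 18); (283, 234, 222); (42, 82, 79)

(56,200,192): 56²+192² = 40000 = 200² → right
(14,29,29): 14²+29² = 1037 > 841 = 29² → acute
(11,13,18): 11²+13² = 290 < 324 = 18² → obtuse
(283,234,222): 222²+234² = 104040 > 80089 = 283² → acute
(42,82,79): 42²+79² = 8005 > 6724 = 82² → acute
1 of the 5 is right.

1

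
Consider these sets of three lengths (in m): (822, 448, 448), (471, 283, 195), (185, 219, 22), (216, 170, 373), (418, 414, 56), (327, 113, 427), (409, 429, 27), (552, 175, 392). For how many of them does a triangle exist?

7

(448,448,822): 448+448 > 822 → valid
(195,283,471): 195+283 > 471 → valid
(22,185,219): 22+185 ≤ 219 → not valid
(170,216,373): 170+216 > 373 → valid
(56,414,418): 56+414 > 418 → valid
(113,327,427): 113+327 > 427 → valid
(27,409,429): 27+409 > 429 → valid
(175,392,552): 175+392 > 552 → valid
7 of the 8 triples form a triangle.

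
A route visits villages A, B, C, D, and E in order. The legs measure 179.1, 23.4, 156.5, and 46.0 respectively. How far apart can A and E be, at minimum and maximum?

The maximum is all hops collinear in one direction: 179.1 + 23.4 + 156.5 + 46.0 = 405.0.
The longest hop is 179.1; the others sum to 225.9. Since 179.1 ≤ 225.9, the path can fold back on itself completely, so the minimum distance is 0.

0 ≤ AE ≤ 405.0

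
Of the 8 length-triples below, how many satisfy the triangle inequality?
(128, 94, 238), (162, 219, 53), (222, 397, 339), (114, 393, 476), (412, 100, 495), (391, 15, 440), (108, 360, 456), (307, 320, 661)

(94,128,238): 94+128 ≤ 238 → not valid
(53,162,219): 53+162 ≤ 219 → not valid
(222,339,397): 222+339 > 397 → valid
(114,393,476): 114+393 > 476 → valid
(100,412,495): 100+412 > 495 → valid
(15,391,440): 15+391 ≤ 440 → not valid
(108,360,456): 108+360 > 456 → valid
(307,320,661): 307+320 ≤ 661 → not valid
4 of the 8 triples form a triangle.

4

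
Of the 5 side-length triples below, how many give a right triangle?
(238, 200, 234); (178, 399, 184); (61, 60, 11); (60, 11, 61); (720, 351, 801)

3

(238,200,234): 200²+234² = 94756 > 56644 = 238² → acute
(178,399,184): 178+184 ≤ 399, not a triangle
(61,60,11): 11²+60² = 3721 = 61² → right
(60,11,61): 11²+60² = 3721 = 61² → right
(720,351,801): 351²+720² = 641601 = 801² → right
3 of the 5 are right.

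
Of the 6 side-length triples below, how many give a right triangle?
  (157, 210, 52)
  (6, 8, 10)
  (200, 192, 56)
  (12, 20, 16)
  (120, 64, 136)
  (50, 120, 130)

5

(157,210,52): 52+157 ≤ 210, not a triangle
(6,8,10): 6²+8² = 100 = 10² → right
(200,192,56): 56²+192² = 40000 = 200² → right
(12,20,16): 12²+16² = 400 = 20² → right
(120,64,136): 64²+120² = 18496 = 136² → right
(50,120,130): 50²+120² = 16900 = 130² → right
5 of the 6 are right.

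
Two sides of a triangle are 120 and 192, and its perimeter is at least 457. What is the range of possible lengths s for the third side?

Triangle inequality alone gives 72 < s < 312.
The perimeter condition gives s ≥ 457 − 120 − 192 = 145.
Intersecting the two: 145 ≤ s < 312.

145 ≤ s < 312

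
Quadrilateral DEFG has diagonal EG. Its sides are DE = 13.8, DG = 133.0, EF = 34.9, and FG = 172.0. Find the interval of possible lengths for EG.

137.1 < EG < 146.8

From triangle DEG: |13.8 − 133.0| < EG < 13.8 + 133.0, i.e. 119.2 < EG < 146.8.
From triangle FEG: 137.1 < EG < 206.9.
Both must hold, so EG lies in the intersection.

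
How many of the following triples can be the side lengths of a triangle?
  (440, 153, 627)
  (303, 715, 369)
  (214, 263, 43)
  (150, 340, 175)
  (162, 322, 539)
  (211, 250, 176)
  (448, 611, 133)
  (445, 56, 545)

1

(153,440,627): 153+440 ≤ 627 → not valid
(303,369,715): 303+369 ≤ 715 → not valid
(43,214,263): 43+214 ≤ 263 → not valid
(150,175,340): 150+175 ≤ 340 → not valid
(162,322,539): 162+322 ≤ 539 → not valid
(176,211,250): 176+211 > 250 → valid
(133,448,611): 133+448 ≤ 611 → not valid
(56,445,545): 56+445 ≤ 545 → not valid
1 of the 8 triples forms a triangle.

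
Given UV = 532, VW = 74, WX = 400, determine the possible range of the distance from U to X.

58 ≤ UX ≤ 1006

The maximum is all hops collinear in one direction: 532 + 74 + 400 = 1006.
The longest hop is 532; the others sum to 474. Folding the others back against it leaves at least 532 − 474 = 58.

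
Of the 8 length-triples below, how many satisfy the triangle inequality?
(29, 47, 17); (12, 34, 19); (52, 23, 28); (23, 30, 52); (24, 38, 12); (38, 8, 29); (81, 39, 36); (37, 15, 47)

(17,29,47): 17+29 ≤ 47 → not valid
(12,19,34): 12+19 ≤ 34 → not valid
(23,28,52): 23+28 ≤ 52 → not valid
(23,30,52): 23+30 > 52 → valid
(12,24,38): 12+24 ≤ 38 → not valid
(8,29,38): 8+29 ≤ 38 → not valid
(36,39,81): 36+39 ≤ 81 → not valid
(15,37,47): 15+37 > 47 → valid
2 of the 8 triples form a triangle.

2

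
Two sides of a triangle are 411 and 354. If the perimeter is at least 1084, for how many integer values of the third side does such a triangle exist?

446

Triangle inequality: 57 < x < 765. Perimeter ≥ 1084 gives x ≥ 1084 − 411 − 354 = 319.
So 319 ≤ x < 765; integers 319 through 764: 446 values.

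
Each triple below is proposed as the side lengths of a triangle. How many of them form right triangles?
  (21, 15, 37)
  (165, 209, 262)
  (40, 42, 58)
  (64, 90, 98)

(21,15,37): 15+21 ≤ 37, not a triangle
(165,209,262): 165²+209² = 70906 > 68644 = 262² → acute
(40,42,58): 40²+42² = 3364 = 58² → right
(64,90,98): 64²+90² = 12196 > 9604 = 98² → acute
1 of the 4 is right.

1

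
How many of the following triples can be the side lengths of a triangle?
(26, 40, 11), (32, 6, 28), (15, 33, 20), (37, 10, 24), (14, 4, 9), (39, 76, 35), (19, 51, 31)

2

(11,26,40): 11+26 ≤ 40 → not valid
(6,28,32): 6+28 > 32 → valid
(15,20,33): 15+20 > 33 → valid
(10,24,37): 10+24 ≤ 37 → not valid
(4,9,14): 4+9 ≤ 14 → not valid
(35,39,76): 35+39 ≤ 76 → not valid
(19,31,51): 19+31 ≤ 51 → not valid
2 of the 7 triples form a triangle.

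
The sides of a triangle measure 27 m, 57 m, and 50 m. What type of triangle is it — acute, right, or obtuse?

Compare the square of the longest side to the sum of squares of the other two: 27² + 50² = 3229 < 3249 = 57².

obtuse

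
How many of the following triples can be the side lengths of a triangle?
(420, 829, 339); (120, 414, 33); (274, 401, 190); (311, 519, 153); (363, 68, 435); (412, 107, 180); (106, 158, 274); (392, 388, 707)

2

(339,420,829): 339+420 ≤ 829 → not valid
(33,120,414): 33+120 ≤ 414 → not valid
(190,274,401): 190+274 > 401 → valid
(153,311,519): 153+311 ≤ 519 → not valid
(68,363,435): 68+363 ≤ 435 → not valid
(107,180,412): 107+180 ≤ 412 → not valid
(106,158,274): 106+158 ≤ 274 → not valid
(388,392,707): 388+392 > 707 → valid
2 of the 8 triples form a triangle.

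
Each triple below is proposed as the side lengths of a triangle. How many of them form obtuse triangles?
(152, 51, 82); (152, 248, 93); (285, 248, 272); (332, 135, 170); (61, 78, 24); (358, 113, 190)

1

(152,51,82): 51+82 ≤ 152, not a triangle
(152,248,93): 93+152 ≤ 248, not a triangle
(285,248,272): 248²+272² = 135488 > 81225 = 285² → acute
(332,135,170): 135+170 ≤ 332, not a triangle
(61,78,24): 24²+61² = 4297 < 6084 = 78² → obtuse
(358,113,190): 113+190 ≤ 358, not a triangle
1 of the 6 is obtuse.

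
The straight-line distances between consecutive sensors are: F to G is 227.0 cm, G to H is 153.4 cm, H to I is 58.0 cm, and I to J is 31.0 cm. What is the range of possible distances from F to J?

The maximum is all hops collinear in one direction: 227.0 + 153.4 + 58.0 + 31.0 = 469.4.
The longest hop is 227.0; the others sum to 242.4. Since 227.0 ≤ 242.4, the path can fold back on itself completely, so the minimum distance is 0.

0 ≤ FJ ≤ 469.4 cm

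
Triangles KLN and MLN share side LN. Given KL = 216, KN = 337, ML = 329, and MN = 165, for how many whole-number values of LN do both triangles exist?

329

From triangle KLN: 121 < LN < 553.
From triangle MLN: 164 < LN < 494.
Intersection: 164 < LN < 494, so integers 165 through 493: 329 values.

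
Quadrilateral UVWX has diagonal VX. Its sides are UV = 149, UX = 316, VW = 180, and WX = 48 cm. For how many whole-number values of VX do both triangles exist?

60

From triangle UVX: 167 < VX < 465.
From triangle WVX: 132 < VX < 228.
Intersection: 167 < VX < 228, so integers 168 through 227: 60 values.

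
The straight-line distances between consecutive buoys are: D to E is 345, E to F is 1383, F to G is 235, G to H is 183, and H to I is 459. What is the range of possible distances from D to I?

161 ≤ DI ≤ 2605

The maximum is all hops collinear in one direction: 345 + 1383 + 235 + 183 + 459 = 2605.
The longest hop is 1383; the others sum to 1222. Folding the others back against it leaves at least 1383 − 1222 = 161.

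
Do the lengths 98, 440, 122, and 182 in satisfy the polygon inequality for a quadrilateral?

No

For a quadrilateral, each side must be shorter than the sum of the others.
Here the longest side is 440, but the remaining 3 sides sum to only 402.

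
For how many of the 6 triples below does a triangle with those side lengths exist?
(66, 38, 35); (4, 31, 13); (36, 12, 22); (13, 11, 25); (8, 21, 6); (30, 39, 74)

1

(35,38,66): 35+38 > 66 → valid
(4,13,31): 4+13 ≤ 31 → not valid
(12,22,36): 12+22 ≤ 36 → not valid
(11,13,25): 11+13 ≤ 25 → not valid
(6,8,21): 6+8 ≤ 21 → not valid
(30,39,74): 30+39 ≤ 74 → not valid
1 of the 6 triples forms a triangle.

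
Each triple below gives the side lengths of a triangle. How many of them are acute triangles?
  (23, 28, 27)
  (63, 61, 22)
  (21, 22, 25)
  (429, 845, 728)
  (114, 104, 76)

(23,28,27): 23²+27² = 1258 > 784 = 28² → acute
(63,61,22): 22²+61² = 4205 > 3969 = 63² → acute
(21,22,25): 21²+22² = 925 > 625 = 25² → acute
(429,845,728): 429²+728² = 714025 = 845² → right
(114,104,76): 76²+104² = 16592 > 12996 = 114² → acute
4 of the 5 are acute.

4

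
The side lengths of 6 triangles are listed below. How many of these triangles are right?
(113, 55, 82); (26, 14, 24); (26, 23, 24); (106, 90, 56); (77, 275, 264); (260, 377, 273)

(113,55,82): 55²+82² = 9749 < 12769 = 113² → obtuse
(26,14,24): 14²+24² = 772 > 676 = 26² → acute
(26,23,24): 23²+24² = 1105 > 676 = 26² → acute
(106,90,56): 56²+90² = 11236 = 106² → right
(77,275,264): 77²+264² = 75625 = 275² → right
(260,377,273): 260²+273² = 142129 = 377² → right
3 of the 6 are right.

3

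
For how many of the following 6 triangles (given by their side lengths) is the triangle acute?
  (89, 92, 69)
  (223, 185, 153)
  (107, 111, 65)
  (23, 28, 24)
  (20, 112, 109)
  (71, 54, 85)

(89,92,69): 69²+89² = 12682 > 8464 = 92² → acute
(223,185,153): 153²+185² = 57634 > 49729 = 223² → acute
(107,111,65): 65²+107² = 15674 > 12321 = 111² → acute
(23,28,24): 23²+24² = 1105 > 784 = 28² → acute
(20,112,109): 20²+109² = 12281 < 12544 = 112² → obtuse
(71,54,85): 54²+71² = 7957 > 7225 = 85² → acute
5 of the 6 are acute.

5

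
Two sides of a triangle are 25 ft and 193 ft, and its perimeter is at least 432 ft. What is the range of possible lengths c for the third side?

214 ≤ c < 218 ft

Triangle inequality alone gives 168 < c < 218.
The perimeter condition gives c ≥ 432 − 25 − 193 = 214.
Intersecting the two: 214 ≤ c < 218.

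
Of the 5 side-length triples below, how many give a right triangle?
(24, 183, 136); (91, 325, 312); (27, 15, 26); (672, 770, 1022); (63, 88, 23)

(24,183,136): 24+136 ≤ 183, not a triangle
(91,325,312): 91²+312² = 105625 = 325² → right
(27,15,26): 15²+26² = 901 > 729 = 27² → acute
(672,770,1022): 672²+770² = 1044484 = 1022² → right
(63,88,23): 23+63 ≤ 88, not a triangle
2 of the 5 are right.

2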